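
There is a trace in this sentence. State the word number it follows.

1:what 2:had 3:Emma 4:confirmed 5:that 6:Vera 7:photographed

7

The displaced element is "what" (word 1).
It is linked across 1 clause boundary (that).
It functions as the direct object of "photographed", so the gap sits immediately after word 7 ("photographed").
Base order: Emma had confirmed that Vera photographed what.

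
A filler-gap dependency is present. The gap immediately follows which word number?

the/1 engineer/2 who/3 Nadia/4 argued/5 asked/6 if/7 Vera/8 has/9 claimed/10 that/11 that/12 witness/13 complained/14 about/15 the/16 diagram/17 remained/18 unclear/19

5

The displaced element is "the engineer" (word 2).
It is linked across 1 clause boundary (Ø).
It functions as the subject of "asked", so the gap sits immediately after word 5 ("argued").
Base order: Nadia argued that the engineer asked if Vera has claimed that that witness complained about the diagram.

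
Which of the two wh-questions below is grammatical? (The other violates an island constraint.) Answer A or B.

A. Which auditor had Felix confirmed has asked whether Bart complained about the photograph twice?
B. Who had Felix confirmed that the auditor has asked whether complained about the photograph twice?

A

In B, the wh-phrase is extracted from inside a wh-island (introduced by "whether"), which blocks movement.
In A, the extraction path crosses only that-complement boundaries, which are transparent.
So A is grammatical.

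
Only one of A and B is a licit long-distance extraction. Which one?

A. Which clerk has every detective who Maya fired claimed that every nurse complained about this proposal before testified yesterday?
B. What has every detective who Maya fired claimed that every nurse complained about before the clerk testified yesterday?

In A, the wh-phrase is extracted from inside an adjunct island (introduced by "before"), which blocks movement.
In B, the extraction path crosses only that-complement boundaries, which are transparent.
So B is grammatical.

B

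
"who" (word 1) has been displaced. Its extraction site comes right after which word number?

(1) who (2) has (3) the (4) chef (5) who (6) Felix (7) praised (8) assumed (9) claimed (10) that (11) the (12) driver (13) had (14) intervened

The displaced element is "who" (word 1).
It is linked across 1 clause boundary (Ø).
It functions as the subject of "claimed", so the gap sits immediately after word 8 ("assumed").
Base order: The chef who Felix praised has assumed who claimed that the driver had intervened.

8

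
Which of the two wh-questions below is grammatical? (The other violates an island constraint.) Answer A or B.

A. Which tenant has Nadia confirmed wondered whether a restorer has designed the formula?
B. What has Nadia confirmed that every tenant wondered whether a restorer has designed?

A

In B, the wh-phrase is extracted from inside a wh-island (introduced by "whether"), which blocks movement.
In A, the extraction path crosses only that-complement boundaries, which are transparent.
So A is grammatical.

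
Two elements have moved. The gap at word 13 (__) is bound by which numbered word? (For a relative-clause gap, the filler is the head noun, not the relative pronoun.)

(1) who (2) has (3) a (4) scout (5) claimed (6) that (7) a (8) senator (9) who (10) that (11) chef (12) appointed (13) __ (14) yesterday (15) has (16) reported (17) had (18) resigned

8

The marked gap is inside the relative clause, the direct object of "appointed".
Its filler is the head noun "senator" (via "who"), at word 8.
(The other dependency links word 1 to a gap after word 16.)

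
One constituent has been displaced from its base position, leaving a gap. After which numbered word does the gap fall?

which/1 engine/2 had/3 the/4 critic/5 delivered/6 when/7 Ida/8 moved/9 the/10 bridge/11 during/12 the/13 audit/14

The displaced element is "which engine" (word 2).
It functions as the direct object of "delivered", so the gap sits immediately after word 6 ("delivered").
Base order: The critic had delivered which engine when Ida moved the bridge during the audit.

6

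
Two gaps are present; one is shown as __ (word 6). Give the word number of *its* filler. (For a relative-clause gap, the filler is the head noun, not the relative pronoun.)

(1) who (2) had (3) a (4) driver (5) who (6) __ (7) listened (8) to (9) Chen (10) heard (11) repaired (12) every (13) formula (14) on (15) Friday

The marked gap is inside the relative clause, the subject of "listened".
Its filler is the head noun "driver" (via "who"), at word 4.
(The other dependency links word 1 to a gap after word 10.)

4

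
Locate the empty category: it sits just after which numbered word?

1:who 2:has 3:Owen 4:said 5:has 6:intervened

The displaced element is "who" (word 1).
It is linked across 1 clause boundary (Ø).
It functions as the subject of "intervened", so the gap sits immediately after word 4 ("said").
Base order: Owen has said that who has intervened.

4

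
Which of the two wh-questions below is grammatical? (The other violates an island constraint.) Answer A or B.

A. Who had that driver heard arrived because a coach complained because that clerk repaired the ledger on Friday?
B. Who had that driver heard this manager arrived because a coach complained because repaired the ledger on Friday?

In B, the wh-phrase is extracted from inside an adjunct island (introduced by "because"), which blocks movement.
In A, the extraction path crosses only that-complement boundaries, which are transparent.
So A is grammatical.

A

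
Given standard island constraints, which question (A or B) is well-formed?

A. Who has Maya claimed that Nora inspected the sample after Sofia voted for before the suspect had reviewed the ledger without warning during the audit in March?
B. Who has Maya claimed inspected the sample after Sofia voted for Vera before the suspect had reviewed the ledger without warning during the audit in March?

B

In A, the wh-phrase is extracted from inside an adjunct island (introduced by "after"), which blocks movement.
In B, the extraction path crosses only that-complement boundaries, which are transparent.
So B is grammatical.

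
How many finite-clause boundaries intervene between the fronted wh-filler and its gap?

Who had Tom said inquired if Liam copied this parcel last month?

1

"who" is extracted from the subject of "inquired".
Boundaries crossed, outermost first: [Ø] — 1 in total.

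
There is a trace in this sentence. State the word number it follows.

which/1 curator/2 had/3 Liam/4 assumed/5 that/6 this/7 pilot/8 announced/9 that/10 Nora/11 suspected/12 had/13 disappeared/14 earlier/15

The displaced element is "which curator" (word 2).
It is linked across 3 clause boundaries (that → that → Ø).
It functions as the subject of "disappeared", so the gap sits immediately after word 12 ("suspected").
Base order: Liam had assumed that this pilot announced that Nora suspected that which curator had disappeared earlier.

12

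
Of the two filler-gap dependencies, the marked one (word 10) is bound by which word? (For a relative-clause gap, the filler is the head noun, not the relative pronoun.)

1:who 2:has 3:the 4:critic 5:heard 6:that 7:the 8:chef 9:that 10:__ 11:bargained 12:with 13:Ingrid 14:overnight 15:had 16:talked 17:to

The marked gap is inside the relative clause, the subject of "bargained".
Its filler is the head noun "chef" (via "that"), at word 8.
(The other dependency links word 1 to a gap after word 17.)

8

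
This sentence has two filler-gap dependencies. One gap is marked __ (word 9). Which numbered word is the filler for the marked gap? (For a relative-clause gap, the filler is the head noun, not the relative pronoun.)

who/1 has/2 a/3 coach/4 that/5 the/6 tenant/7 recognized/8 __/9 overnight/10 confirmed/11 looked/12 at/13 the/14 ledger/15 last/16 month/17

The marked gap is inside the relative clause, the direct object of "recognized".
Its filler is the head noun "coach" (via "that"), at word 4.
(The other dependency links word 1 to a gap after word 11.)

4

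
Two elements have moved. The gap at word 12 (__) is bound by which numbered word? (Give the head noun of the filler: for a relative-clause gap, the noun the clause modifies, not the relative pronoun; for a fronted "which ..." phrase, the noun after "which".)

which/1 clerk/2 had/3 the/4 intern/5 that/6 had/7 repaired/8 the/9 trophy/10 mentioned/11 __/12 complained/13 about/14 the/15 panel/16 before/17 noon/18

The marked gap is the subject of "complained".
Its filler is the fronted wh-phrase "which clerk", at word 2.
(The other dependency links word 5 to a gap after word 6.)

2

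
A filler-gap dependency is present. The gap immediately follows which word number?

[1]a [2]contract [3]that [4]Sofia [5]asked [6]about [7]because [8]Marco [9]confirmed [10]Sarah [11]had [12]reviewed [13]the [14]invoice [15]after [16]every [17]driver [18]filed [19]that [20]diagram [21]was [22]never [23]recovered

6

The displaced element is "a contract" (word 2).
It functions as the object of the preposition "about" of "asked", so the gap sits immediately after word 6 ("about").
Base order: Sofia asked about a contract because Marco confirmed Sarah had reviewed the invoice after every driver filed that diagram.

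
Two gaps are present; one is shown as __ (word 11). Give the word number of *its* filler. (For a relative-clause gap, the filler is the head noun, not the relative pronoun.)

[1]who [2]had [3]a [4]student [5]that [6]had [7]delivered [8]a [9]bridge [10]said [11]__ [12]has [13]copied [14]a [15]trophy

The marked gap is the subject of "copied".
Its filler is the fronted wh-phrase "who", at word 1.
(The other dependency links word 4 to a gap after word 5.)

1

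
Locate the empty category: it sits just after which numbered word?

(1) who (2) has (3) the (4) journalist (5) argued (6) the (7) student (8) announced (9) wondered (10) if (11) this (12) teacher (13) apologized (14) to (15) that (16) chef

The displaced element is "who" (word 1).
It is linked across 2 clause boundaries (Ø → Ø).
It functions as the subject of "wondered", so the gap sits immediately after word 8 ("announced").
Base order: The journalist has argued the student announced that who wondered if this teacher apologized to that chef.

8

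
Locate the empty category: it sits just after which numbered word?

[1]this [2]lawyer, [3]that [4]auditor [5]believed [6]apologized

5

The displaced element is "this lawyer" (word 2).
It is linked across 1 clause boundary (Ø).
It functions as the subject of "apologized", so the gap sits immediately after word 5 ("believed").
Base order: That auditor believed this lawyer apologized.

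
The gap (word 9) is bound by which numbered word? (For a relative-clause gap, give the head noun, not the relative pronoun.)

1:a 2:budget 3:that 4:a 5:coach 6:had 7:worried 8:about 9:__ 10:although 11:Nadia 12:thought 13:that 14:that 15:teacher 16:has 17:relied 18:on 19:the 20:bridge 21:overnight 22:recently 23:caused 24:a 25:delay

The gap at 9 is the prepositional object of "worried", inside a relative clause.
The relative pronoun is "that" (word 3); it is bound by the head noun immediately before it.
Its filler is the head noun "budget", at word 2.

2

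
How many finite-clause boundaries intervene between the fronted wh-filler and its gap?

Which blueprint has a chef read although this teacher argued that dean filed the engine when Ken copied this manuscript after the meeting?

0

"which blueprint" originates inside the matrix clause — no clause boundary is crossed.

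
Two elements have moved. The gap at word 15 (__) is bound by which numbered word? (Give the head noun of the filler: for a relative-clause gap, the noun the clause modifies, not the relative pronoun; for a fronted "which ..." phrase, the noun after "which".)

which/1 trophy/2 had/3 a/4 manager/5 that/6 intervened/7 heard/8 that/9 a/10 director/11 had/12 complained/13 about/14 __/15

The marked gap is the object of the preposition "about" of "complained".
Its filler is the fronted wh-phrase "which trophy", at word 2.
(The other dependency links word 5 to a gap after word 6.)

2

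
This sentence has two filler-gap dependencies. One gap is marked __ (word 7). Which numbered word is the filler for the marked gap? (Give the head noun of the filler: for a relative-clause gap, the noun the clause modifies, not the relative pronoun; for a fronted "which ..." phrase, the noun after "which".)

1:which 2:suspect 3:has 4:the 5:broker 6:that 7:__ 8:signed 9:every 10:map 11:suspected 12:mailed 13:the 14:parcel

5

The marked gap is inside the relative clause, the subject of "signed".
Its filler is the head noun "broker" (via "that"), at word 5.
(The other dependency links word 2 to a gap after word 11.)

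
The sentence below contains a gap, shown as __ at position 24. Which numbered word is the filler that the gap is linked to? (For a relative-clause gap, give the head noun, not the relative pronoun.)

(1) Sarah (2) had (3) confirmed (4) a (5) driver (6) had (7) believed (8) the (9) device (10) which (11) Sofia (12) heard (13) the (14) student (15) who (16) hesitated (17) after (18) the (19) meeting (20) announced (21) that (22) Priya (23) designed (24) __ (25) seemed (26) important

The gap at 24 is the object of "designed", inside a relative clause.
The relative pronoun is "which" (word 10); it is bound by the head noun immediately before it.
Its filler is the head noun "device", at word 9.

9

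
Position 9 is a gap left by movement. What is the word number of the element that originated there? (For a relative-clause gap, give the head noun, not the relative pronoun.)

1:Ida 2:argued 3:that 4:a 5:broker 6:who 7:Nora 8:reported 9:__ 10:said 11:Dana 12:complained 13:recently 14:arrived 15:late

5

The gap at 9 is the subject of "said", inside a relative clause.
The relative pronoun is "who" (word 6); it is bound by the head noun immediately before it.
Its filler is the head noun "broker", at word 5.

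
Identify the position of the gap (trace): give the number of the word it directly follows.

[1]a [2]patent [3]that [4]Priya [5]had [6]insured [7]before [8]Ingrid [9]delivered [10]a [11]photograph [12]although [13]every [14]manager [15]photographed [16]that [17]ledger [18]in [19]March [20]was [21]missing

The displaced element is "a patent" (word 2).
It functions as the direct object of "insured", so the gap sits immediately after word 6 ("insured").
Base order: Priya had insured a patent before Ingrid delivered a photograph although every manager photographed that ledger in March.

6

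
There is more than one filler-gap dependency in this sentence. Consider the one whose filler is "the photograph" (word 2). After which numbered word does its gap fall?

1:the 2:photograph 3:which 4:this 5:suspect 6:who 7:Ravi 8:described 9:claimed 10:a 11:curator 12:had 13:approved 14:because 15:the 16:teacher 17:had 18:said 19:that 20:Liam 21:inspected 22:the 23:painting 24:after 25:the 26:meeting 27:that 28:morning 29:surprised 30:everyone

13

The displaced element is "the photograph" (word 2).
It is linked across 1 clause boundary (Ø).
It functions as the direct object of "approved", so the gap sits immediately after word 13 ("approved").
Base order: This suspect who Ravi described claimed a curator had approved the photograph because the teacher had said that Liam inspected the painting after the meeting that morning.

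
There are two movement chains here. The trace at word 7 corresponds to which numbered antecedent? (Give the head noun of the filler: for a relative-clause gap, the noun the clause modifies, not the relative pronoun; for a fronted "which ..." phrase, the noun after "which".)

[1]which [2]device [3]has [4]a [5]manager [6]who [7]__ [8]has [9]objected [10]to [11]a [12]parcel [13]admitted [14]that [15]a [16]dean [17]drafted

5

The marked gap is inside the relative clause, the subject of "objected".
Its filler is the head noun "manager" (via "who"), at word 5.
(The other dependency links word 2 to a gap after word 17.)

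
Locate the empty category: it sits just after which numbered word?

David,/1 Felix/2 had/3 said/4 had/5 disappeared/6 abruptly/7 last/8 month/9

4

The displaced element is "David" (word 1).
It is linked across 1 clause boundary (Ø).
It functions as the subject of "disappeared", so the gap sits immediately after word 4 ("said").
Base order: Felix had said that David had disappeared abruptly last month.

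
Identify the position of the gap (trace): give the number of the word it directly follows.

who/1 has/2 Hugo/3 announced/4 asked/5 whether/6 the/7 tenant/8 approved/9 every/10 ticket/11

4

The displaced element is "who" (word 1).
It is linked across 1 clause boundary (Ø).
It functions as the subject of "asked", so the gap sits immediately after word 4 ("announced").
Base order: Hugo has announced that who asked whether the tenant approved every ticket.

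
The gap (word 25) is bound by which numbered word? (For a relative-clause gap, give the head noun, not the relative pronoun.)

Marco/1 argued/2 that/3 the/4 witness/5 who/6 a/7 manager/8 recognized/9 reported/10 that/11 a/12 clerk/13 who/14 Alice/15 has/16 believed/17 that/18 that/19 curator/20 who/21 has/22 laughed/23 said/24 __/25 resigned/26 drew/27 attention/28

13

The gap at 25 is the subject of "resigned", inside a relative clause.
The relative pronoun is "who" (word 14); it is bound by the head noun immediately before it.
Its filler is the head noun "clerk", at word 13.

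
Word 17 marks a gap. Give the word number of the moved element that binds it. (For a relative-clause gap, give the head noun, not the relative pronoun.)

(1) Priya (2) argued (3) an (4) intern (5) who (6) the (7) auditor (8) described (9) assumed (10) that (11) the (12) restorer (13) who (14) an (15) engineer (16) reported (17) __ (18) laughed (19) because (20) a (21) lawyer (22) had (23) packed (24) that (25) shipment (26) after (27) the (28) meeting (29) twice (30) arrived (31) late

The gap at 17 is the subject of "laughed", inside a relative clause.
The relative pronoun is "who" (word 13); it is bound by the head noun immediately before it.
Its filler is the head noun "restorer", at word 12.

12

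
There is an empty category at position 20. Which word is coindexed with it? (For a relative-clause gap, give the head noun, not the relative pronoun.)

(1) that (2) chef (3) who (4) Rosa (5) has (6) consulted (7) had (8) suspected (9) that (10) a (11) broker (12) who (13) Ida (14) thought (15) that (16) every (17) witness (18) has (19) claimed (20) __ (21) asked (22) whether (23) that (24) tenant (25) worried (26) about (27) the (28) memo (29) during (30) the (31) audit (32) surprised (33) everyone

11

The gap at 20 is the subject of "asked", inside a relative clause.
The relative pronoun is "who" (word 12); it is bound by the head noun immediately before it.
Its filler is the head noun "broker", at word 11.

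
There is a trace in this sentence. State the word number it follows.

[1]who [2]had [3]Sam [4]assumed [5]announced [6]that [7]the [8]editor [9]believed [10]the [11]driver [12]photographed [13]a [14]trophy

4

The displaced element is "who" (word 1).
It is linked across 1 clause boundary (Ø).
It functions as the subject of "announced", so the gap sits immediately after word 4 ("assumed").
Base order: Sam had assumed that who announced that the editor believed the driver photographed a trophy.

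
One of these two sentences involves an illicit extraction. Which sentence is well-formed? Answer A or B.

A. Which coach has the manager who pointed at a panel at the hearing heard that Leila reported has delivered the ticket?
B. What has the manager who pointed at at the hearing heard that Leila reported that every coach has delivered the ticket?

In B, the wh-phrase is extracted from inside a complex-NP island (relative clause) (introduced by "who"), which blocks movement.
In A, the extraction path crosses only that-complement boundaries, which are transparent.
So A is grammatical.

A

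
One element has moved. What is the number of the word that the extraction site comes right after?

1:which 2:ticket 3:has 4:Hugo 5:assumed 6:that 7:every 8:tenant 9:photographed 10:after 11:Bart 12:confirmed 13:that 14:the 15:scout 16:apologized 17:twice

The displaced element is "which ticket" (word 2).
It is linked across 1 clause boundary (that).
It functions as the direct object of "photographed", so the gap sits immediately after word 9 ("photographed").
Base order: Hugo has assumed that every tenant photographed which ticket after Bart confirmed that the scout apologized twice.

9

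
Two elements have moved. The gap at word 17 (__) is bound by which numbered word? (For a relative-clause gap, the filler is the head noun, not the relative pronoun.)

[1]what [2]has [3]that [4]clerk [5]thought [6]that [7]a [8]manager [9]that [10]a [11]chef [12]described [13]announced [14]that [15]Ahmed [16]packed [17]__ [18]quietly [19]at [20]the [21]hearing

The marked gap is the direct object of "packed".
Its filler is the fronted wh-phrase "what", at word 1.
(The other dependency links word 8 to a gap after word 12.)

1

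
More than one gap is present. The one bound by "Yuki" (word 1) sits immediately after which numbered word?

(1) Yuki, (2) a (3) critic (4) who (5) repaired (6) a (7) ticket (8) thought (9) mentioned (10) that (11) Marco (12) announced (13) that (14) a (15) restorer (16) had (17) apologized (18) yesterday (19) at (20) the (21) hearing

The displaced element is "Yuki" (word 1).
It is linked across 1 clause boundary (Ø).
It functions as the subject of "mentioned", so the gap sits immediately after word 8 ("thought").
Base order: A critic who repaired a ticket thought that Yuki mentioned that Marco announced that a restorer had apologized yesterday at the hearing.

8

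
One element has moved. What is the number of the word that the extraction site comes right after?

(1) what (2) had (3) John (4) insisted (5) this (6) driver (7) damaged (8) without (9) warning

7

The displaced element is "what" (word 1).
It is linked across 1 clause boundary (Ø).
It functions as the direct object of "damaged", so the gap sits immediately after word 7 ("damaged").
Base order: John had insisted this driver damaged what without warning.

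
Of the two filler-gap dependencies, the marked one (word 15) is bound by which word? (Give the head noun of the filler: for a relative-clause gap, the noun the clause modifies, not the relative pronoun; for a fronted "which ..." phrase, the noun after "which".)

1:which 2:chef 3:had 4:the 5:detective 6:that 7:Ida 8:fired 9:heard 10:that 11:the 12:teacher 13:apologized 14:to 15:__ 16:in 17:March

2

The marked gap is the object of the preposition "to" of "apologized".
Its filler is the fronted wh-phrase "which chef", at word 2.
(The other dependency links word 5 to a gap after word 8.)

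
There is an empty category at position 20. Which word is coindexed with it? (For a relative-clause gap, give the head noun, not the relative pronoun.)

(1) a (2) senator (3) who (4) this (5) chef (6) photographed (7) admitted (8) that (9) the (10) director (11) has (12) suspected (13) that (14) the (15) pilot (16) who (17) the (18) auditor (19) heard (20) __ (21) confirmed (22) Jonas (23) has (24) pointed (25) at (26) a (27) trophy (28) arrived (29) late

15

The gap at 20 is the subject of "confirmed", inside a relative clause.
The relative pronoun is "who" (word 16); it is bound by the head noun immediately before it.
Its filler is the head noun "pilot", at word 15.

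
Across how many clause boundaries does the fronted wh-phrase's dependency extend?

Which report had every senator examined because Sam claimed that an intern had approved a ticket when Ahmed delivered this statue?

0

"which report" originates inside the matrix clause — no clause boundary is crossed.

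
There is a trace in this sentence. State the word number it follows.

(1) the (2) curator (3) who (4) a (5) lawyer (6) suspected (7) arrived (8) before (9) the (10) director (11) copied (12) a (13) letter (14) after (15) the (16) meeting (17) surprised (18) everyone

The displaced element is "the curator" (word 2).
It is linked across 1 clause boundary (Ø).
It functions as the subject of "arrived", so the gap sits immediately after word 6 ("suspected").
Base order: A lawyer suspected that the curator arrived before the director copied a letter after the meeting.

6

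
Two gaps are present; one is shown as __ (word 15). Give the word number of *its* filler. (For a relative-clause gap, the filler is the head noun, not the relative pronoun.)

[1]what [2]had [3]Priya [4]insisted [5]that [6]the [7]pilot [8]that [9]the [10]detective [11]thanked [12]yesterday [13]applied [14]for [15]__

The marked gap is the object of the preposition "for" of "applied".
Its filler is the fronted wh-phrase "what", at word 1.
(The other dependency links word 7 to a gap after word 11.)

1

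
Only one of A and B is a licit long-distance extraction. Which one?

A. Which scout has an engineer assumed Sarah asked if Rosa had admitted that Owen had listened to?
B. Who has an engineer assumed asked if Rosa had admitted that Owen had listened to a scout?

In A, the wh-phrase is extracted from inside a wh-island (introduced by "if"), which blocks movement.
In B, the extraction path crosses only that-complement boundaries, which are transparent.
So B is grammatical.

B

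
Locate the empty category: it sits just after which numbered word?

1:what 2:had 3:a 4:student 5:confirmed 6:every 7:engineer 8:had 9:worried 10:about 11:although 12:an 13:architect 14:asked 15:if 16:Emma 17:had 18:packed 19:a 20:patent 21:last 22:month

The displaced element is "what" (word 1).
It is linked across 1 clause boundary (Ø).
It functions as the object of the preposition "about" of "worried", so the gap sits immediately after word 10 ("about").
Base order: A student had confirmed every engineer had worried about what although an architect asked if Emma had packed a patent last month.

10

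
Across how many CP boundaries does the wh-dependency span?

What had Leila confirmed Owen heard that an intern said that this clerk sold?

"what" is extracted from the object of "sold".
Boundaries crossed, outermost first: [Ø], [that], [that] — 3 in total.

3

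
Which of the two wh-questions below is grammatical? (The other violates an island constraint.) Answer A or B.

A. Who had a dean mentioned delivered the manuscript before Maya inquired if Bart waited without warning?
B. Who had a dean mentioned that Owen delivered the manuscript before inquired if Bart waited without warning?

A

In B, the wh-phrase is extracted from inside an adjunct island (introduced by "before"), which blocks movement.
In A, the extraction path crosses only that-complement boundaries, which are transparent.
So A is grammatical.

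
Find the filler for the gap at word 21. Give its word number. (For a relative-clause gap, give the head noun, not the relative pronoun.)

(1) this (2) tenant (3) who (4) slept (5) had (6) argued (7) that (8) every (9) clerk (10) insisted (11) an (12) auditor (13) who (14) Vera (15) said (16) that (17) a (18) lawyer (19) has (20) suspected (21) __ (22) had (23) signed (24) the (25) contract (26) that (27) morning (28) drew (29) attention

12

The gap at 21 is the subject of "signed", inside a relative clause.
The relative pronoun is "who" (word 13); it is bound by the head noun immediately before it.
Its filler is the head noun "auditor", at word 12.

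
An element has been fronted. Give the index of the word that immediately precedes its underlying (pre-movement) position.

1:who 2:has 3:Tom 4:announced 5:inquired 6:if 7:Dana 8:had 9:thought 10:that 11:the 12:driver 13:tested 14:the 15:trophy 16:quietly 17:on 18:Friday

The displaced element is "who" (word 1).
It is linked across 1 clause boundary (Ø).
It functions as the subject of "inquired", so the gap sits immediately after word 4 ("announced").
Base order: Tom has announced who inquired if Dana had thought that the driver tested the trophy quietly on Friday.

4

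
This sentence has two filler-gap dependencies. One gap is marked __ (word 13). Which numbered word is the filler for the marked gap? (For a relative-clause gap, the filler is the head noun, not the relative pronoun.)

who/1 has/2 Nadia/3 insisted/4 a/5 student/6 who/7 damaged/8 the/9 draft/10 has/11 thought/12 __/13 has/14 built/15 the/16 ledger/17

1

The marked gap is the subject of "built".
Its filler is the fronted wh-phrase "who", at word 1.
(The other dependency links word 6 to a gap after word 7.)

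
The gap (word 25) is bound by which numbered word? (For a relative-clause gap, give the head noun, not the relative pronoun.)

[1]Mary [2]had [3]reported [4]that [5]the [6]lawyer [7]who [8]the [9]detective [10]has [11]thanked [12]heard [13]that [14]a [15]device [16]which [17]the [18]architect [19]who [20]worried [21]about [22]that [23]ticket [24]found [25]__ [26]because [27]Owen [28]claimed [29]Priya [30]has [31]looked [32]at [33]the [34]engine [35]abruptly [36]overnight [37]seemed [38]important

The gap at 25 is the object of "found", inside a relative clause.
The relative pronoun is "which" (word 16); it is bound by the head noun immediately before it.
Its filler is the head noun "device", at word 15.

15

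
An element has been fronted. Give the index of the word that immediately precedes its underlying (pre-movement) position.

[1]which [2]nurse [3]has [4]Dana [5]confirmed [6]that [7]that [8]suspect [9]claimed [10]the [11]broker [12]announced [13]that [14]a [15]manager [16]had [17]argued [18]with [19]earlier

18

The displaced element is "which nurse" (word 2).
It is linked across 3 clause boundaries (that → Ø → that).
It functions as the object of the preposition "with" of "argued", so the gap sits immediately after word 18 ("with").
Base order: Dana has confirmed that that suspect claimed the broker announced that a manager had argued with which nurse earlier.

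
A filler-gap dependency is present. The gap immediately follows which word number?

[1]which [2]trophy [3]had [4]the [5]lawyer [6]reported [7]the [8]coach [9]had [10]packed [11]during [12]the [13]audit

The displaced element is "which trophy" (word 2).
It is linked across 1 clause boundary (Ø).
It functions as the direct object of "packed", so the gap sits immediately after word 10 ("packed").
Base order: The lawyer had reported the coach had packed which trophy during the audit.

10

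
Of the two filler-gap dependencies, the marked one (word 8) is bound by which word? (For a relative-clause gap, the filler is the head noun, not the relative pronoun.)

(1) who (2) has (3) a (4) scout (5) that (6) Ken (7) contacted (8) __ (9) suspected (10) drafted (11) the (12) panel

The marked gap is inside the relative clause, the direct object of "contacted".
Its filler is the head noun "scout" (via "that"), at word 4.
(The other dependency links word 1 to a gap after word 9.)

4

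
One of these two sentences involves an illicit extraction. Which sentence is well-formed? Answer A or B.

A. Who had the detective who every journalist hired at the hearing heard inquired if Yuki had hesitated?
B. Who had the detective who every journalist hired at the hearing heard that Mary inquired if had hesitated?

In B, the wh-phrase is extracted from inside a wh-island (introduced by "if"), which blocks movement.
In A, the extraction path crosses only that-complement boundaries, which are transparent.
So A is grammatical.

A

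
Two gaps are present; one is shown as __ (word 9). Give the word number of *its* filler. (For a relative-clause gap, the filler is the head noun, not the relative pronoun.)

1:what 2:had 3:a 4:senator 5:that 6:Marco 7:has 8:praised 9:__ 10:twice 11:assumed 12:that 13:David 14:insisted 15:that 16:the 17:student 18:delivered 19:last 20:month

The marked gap is inside the relative clause, the direct object of "praised".
Its filler is the head noun "senator" (via "that"), at word 4.
(The other dependency links word 1 to a gap after word 18.)

4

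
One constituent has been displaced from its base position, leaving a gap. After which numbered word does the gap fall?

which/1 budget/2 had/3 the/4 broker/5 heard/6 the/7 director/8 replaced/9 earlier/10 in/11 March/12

The displaced element is "which budget" (word 2).
It is linked across 1 clause boundary (Ø).
It functions as the direct object of "replaced", so the gap sits immediately after word 9 ("replaced").
Base order: The broker had heard the director replaced which budget earlier in March.

9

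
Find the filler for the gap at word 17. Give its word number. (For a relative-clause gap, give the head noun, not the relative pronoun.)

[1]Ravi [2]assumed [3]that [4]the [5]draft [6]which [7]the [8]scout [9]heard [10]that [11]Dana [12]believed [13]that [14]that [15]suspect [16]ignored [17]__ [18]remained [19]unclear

5

The gap at 17 is the object of "ignored", inside a relative clause.
The relative pronoun is "which" (word 6); it is bound by the head noun immediately before it.
Its filler is the head noun "draft", at word 5.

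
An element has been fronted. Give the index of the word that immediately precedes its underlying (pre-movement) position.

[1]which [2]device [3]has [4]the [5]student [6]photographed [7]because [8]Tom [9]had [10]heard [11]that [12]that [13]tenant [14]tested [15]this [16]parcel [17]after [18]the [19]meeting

6

The displaced element is "which device" (word 2).
It functions as the direct object of "photographed", so the gap sits immediately after word 6 ("photographed").
Base order: The student has photographed which device because Tom had heard that that tenant tested this parcel after the meeting.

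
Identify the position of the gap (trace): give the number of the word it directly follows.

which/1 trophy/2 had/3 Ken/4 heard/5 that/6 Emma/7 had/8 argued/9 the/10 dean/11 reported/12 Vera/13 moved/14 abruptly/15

14

The displaced element is "which trophy" (word 2).
It is linked across 3 clause boundaries (that → Ø → Ø).
It functions as the direct object of "moved", so the gap sits immediately after word 14 ("moved").
Base order: Ken had heard that Emma had argued the dean reported Vera moved which trophy abruptly.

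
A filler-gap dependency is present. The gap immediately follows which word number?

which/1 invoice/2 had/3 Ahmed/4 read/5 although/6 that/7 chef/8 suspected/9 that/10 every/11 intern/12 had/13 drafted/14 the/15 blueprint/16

The displaced element is "which invoice" (word 2).
It functions as the direct object of "read", so the gap sits immediately after word 5 ("read").
Base order: Ahmed had read which invoice although that chef suspected that every intern had drafted the blueprint.

5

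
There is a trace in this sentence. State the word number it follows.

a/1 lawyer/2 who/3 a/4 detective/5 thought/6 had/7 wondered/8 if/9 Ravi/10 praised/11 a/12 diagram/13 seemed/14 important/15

6

The displaced element is "a lawyer" (word 2).
It is linked across 1 clause boundary (Ø).
It functions as the subject of "wondered", so the gap sits immediately after word 6 ("thought").
Base order: A detective thought a lawyer had wondered if Ravi praised a diagram.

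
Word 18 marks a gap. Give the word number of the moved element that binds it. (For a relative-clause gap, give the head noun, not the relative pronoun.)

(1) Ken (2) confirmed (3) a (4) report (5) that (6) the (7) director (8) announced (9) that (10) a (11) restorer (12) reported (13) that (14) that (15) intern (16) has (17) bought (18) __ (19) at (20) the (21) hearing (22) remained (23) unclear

The gap at 18 is the object of "bought", inside a relative clause.
The relative pronoun is "that" (word 5); it is bound by the head noun immediately before it.
Its filler is the head noun "report", at word 4.

4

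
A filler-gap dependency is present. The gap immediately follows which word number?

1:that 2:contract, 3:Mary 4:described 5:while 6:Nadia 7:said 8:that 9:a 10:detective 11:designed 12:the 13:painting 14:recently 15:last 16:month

4

The displaced element is "that contract" (word 2).
It functions as the direct object of "described", so the gap sits immediately after word 4 ("described").
Base order: Mary described that contract while Nadia said that a detective designed the painting recently last month.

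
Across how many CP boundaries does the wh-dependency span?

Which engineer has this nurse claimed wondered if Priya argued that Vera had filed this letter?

"which engineer" is extracted from the subject of "wondered".
Boundaries crossed, outermost first: [Ø] — 1 in total.

1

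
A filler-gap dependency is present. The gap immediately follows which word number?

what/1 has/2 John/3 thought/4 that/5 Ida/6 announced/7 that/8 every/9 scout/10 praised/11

11

The displaced element is "what" (word 1).
It is linked across 2 clause boundaries (that → that).
It functions as the direct object of "praised", so the gap sits immediately after word 11 ("praised").
Base order: John has thought that Ida announced that every scout praised what.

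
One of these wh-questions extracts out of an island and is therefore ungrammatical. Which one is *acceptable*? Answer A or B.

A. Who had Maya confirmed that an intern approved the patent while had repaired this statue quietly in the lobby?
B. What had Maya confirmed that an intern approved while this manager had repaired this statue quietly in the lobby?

B

In A, the wh-phrase is extracted from inside an adjunct island (introduced by "while"), which blocks movement.
In B, the extraction path crosses only that-complement boundaries, which are transparent.
So B is grammatical.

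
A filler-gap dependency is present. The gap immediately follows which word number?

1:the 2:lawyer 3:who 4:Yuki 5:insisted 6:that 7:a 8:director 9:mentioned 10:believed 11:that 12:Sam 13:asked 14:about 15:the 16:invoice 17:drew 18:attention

9

The displaced element is "the lawyer" (word 2).
It is linked across 2 clause boundaries (that → Ø).
It functions as the subject of "believed", so the gap sits immediately after word 9 ("mentioned").
Base order: Yuki insisted that a director mentioned that the lawyer believed that Sam asked about the invoice.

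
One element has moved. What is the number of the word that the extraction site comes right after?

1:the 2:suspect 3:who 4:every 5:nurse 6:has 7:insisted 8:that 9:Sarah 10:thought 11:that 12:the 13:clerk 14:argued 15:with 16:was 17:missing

15

The displaced element is "the suspect" (word 2).
It is linked across 2 clause boundaries (that → that).
It functions as the object of the preposition "with" of "argued", so the gap sits immediately after word 15 ("with").
Base order: Every nurse has insisted that Sarah thought that the clerk argued with the suspect.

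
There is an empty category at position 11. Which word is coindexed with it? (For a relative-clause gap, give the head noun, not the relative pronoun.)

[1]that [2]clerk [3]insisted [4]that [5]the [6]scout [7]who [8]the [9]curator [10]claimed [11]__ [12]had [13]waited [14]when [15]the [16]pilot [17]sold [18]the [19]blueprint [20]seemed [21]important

6

The gap at 11 is the subject of "waited", inside a relative clause.
The relative pronoun is "who" (word 7); it is bound by the head noun immediately before it.
Its filler is the head noun "scout", at word 6.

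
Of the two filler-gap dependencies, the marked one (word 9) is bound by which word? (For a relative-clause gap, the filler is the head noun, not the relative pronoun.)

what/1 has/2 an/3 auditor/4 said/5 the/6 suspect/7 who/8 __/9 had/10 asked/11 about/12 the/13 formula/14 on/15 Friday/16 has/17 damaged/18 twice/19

The marked gap is inside the relative clause, the subject of "asked".
Its filler is the head noun "suspect" (via "who"), at word 7.
(The other dependency links word 1 to a gap after word 18.)

7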